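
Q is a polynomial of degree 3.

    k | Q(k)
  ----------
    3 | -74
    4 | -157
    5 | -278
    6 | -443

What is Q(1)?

2

Write Q(k) = ak³ + bk² + ck + d; the 4 given values yield a linear system in the 4 coefficients.
Solving, Q(k) = -k³ - 7k² + 3k + 7.
Then Q(1) = 2.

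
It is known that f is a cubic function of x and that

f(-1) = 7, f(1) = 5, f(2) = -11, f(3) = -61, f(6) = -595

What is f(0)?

Write f(x) = ax³ + bx² + cx + d; the 5 given values yield a linear system in the 4 coefficients.
Solving, f(x) = -3x³ + x² + 2x + 5.
The constant term is f(0) = 5.

5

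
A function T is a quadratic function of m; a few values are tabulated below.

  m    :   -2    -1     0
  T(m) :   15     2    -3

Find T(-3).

Write T(m) = am² + bm + c; the 3 given values yield a linear system in the 3 coefficients.
Solving, T(m) = 4m² - m - 3.
Then T(-3) = 36.

36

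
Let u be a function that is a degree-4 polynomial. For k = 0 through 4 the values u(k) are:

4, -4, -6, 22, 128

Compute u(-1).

Write u(k) = ak^4 + bk³ + ck² + dk + e; the 5 given values yield a linear system in the 5 coefficients.
Solving, u(k) = k^4 - 2k³ + 2k² - 9k + 4.
Then u(-1) = 18.

18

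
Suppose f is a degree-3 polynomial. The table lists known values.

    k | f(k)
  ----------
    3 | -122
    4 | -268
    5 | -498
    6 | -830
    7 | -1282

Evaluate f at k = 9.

First differences: -146, -230, -332, -452. Second differences: -84, -102, -120. Third differences: -18, -18.
Level-3 differences are constant, so f has degree 3.
Fitting a degree-3 polynomial gives f(k) = -3k³ - 6k² + 7k - 8.
Then f(9) = -2618.

-2618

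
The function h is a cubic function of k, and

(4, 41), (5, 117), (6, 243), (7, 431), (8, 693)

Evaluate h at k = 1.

First differences: 76, 126, 188, 262. Second differences: 50, 62, 74. Third differences: 12, 12.
Level-3 differences are constant, so h has degree 3.
Fitting a degree-3 polynomial gives h(k) = 2k³ - 5k² - k - 3.
Then h(1) = -7.

-7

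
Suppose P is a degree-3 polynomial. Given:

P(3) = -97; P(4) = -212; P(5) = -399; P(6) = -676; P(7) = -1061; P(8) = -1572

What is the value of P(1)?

First differences: -115, -187, -277, -385, -511. Second differences: -72, -90, -108, -126. Third differences: -18, -18, -18.
Level-3 differences are constant, so P has degree 3.
Fitting a degree-3 polynomial gives P(k) = -3k³ - 4k - 4.
Then P(1) = -11.

-11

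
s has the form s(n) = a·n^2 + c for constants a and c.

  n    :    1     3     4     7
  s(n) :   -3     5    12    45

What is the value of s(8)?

From s(1) = -3 and s(3) = 5: 1a + c = -3 and 9a + c = 5.
Subtracting: 8a = 8, so a = 1; then c = -3 − 1·1 = -4.
So s(n) = 1n² − 4, and s(8) = 60.

60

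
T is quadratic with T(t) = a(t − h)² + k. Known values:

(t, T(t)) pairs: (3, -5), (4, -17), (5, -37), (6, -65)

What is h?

2

First differences -12, -20, -28; second difference -8 = 2a, so a = -4.
Expanding, the t-coefficient is −2ah = 8h; matching it to the data gives h = 2, and then k = -1.
So T(t) = -4(t − 2)² − 1.
Hence h = 2.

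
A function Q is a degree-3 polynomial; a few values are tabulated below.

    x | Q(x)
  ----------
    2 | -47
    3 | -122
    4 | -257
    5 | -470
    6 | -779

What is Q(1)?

-14

First differences: -75, -135, -213, -309. Second differences: -60, -78, -96. Third differences: -18, -18.
Level-3 differences are constant, so Q has degree 3.
Fitting a degree-3 polynomial gives Q(x) = -3x³ - 3x² - 3x - 5.
Then Q(1) = -14.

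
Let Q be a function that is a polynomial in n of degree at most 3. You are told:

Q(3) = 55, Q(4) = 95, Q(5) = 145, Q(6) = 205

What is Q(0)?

First differences: 40, 50, 60. Second differences: 10, 10.
Level-2 differences are constant, so Q has degree 2.
Fitting a degree-2 polynomial gives Q(n) = 5n² + 5n - 5.
The constant term is Q(0) = -5.

-5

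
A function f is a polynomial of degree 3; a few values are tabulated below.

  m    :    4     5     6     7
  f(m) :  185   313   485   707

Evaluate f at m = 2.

Write f(m) = am³ + bm² + cm + d; the 4 given values yield a linear system in the 4 coefficients.
Solving, f(m) = m³ + 7m² + 4m - 7.
Then f(2) = 37.

37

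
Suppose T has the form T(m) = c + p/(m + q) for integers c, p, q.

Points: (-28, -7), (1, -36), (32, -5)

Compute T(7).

(T(m) − c)(m + q) = p for each data point; the three points give a linear system in c and q, then p follows.
Solving: c = -6, q = -2, p = 30, so T(m) = -6 + 30/(m − 2).
Then T(7) = -6 + 30/5 = 0.

0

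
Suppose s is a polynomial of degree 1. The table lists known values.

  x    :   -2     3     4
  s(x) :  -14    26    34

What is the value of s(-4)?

-30

Write s(x) = ax + b; the 3 given values yield a linear system in the 2 coefficients.
Solving, s(x) = 8x + 2.
Then s(-4) = -30.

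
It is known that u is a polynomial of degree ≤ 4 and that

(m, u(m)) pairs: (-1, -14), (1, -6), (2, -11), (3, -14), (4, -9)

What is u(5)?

10

Write u(m) = am^4 + bm³ + cm² + dm + e; the 5 given values yield a linear system in the 5 coefficients.
Solving, the leading coefficient vanishes, and u(m) = m³ - 5m² + 3m - 5.
Then u(5) = 10.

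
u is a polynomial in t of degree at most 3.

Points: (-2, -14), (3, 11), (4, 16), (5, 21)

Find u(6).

Write u(t) = at³ + bt² + ct + d; the 4 given values yield a linear system in the 4 coefficients.
Solving, the top 2 coefficients vanish, and u(t) = 5t - 4.
Then u(6) = 26.

26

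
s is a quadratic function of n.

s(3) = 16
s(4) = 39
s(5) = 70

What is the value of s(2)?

1

Write s(n) = an² + bn + c; the 3 given values yield a linear system in the 3 coefficients.
Solving, s(n) = 4n² - 5n - 5.
Then s(2) = 1.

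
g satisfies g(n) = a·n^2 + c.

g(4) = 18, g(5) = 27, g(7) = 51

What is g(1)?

3

From g(4) = 18 and g(5) = 27: 16a + c = 18 and 25a + c = 27.
Subtracting: 9a = 9, so a = 1; then c = 18 − 1·16 = 2.
So g(n) = 1n² + 2, and g(1) = 3.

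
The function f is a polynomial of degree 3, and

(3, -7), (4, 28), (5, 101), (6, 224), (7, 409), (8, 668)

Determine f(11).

Write f(t) = at³ + bt² + ct + d; the 6 given values yield a linear system in the 4 coefficients.
Solving, f(t) = 2t³ - 5t² - 4t - 4.
Then f(11) = 2009.

2009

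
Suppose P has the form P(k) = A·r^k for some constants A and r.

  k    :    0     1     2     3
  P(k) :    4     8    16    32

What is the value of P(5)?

Consecutive ratio: 8/4 = 2, and 16/8 = 2, so r = 2.
Then A·2^0 = 4 gives A = 4, and P(k) = 4·2^k.
P(5) = 4·2^5 = 128.

128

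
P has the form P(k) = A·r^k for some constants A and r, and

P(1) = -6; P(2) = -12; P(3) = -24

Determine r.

Consecutive ratio: -12/(-6) = 2, and -24/(-12) = 2, so r = 2.
Then A·2^1 = -6 gives A = -3, and P(k) = -3·2^k.

2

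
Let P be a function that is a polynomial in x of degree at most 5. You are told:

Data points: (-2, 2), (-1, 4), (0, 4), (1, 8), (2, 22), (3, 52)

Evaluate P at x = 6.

298

First differences: 2, 0, 4, 14, 30. Second differences: -2, 4, 10, 16. Third differences: 6, 6, 6.
Level-3 differences are constant, so P has degree 3.
Fitting a degree-3 polynomial gives P(x) = x³ + 2x² + x + 4.
Then P(6) = 298.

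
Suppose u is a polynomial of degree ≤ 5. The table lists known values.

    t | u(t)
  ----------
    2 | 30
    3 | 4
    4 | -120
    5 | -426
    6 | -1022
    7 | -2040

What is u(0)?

First differences: -26, -124, -306, -596, -1018. Second differences: -98, -182, -290, -422. Third differences: -84, -108, -132. Fourth differences: -24, -24.
Level-4 differences are constant, so u has degree 4.
Fitting a degree-4 polynomial gives u(t) = -t^4 + 6t² + 9t + 4.
The constant term is u(0) = 4.

4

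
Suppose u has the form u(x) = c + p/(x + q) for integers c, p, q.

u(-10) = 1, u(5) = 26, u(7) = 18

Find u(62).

7

(u(x) − c)(x + q) = p for each data point; the three points give a linear system in c and q, then p follows.
Solving: c = 6, q = -2, p = 60, so u(x) = 6 + 60/(x − 2).
Then u(62) = 6 + 60/60 = 7.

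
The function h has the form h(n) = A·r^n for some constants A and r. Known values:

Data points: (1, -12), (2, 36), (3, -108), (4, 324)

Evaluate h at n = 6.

Consecutive ratio: 36/(-12) = -3, and -108/36 = -3, so r = -3.
Then A·(-3)^1 = -12 gives A = 4, and h(n) = 4·(-3)^n.
h(6) = 4·(-3)^6 = 2916.

2916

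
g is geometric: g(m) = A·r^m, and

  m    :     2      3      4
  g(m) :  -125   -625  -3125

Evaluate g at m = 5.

Consecutive ratio: -625/(-125) = 5, and -3125/(-625) = 5, so r = 5.
Then A·5^2 = -125 gives A = -5, and g(m) = -5·5^m.
g(5) = -5·5^5 = -15625.

-15625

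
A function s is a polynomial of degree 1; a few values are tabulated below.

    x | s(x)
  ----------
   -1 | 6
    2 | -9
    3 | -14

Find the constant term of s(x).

1

Write s(x) = ax + b; the 3 given values yield a linear system in the 2 coefficients.
Solving, s(x) = -5x + 1.
The constant term is s(0) = 1.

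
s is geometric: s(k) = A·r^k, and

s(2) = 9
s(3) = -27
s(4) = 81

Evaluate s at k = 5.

Consecutive ratio: -27/9 = -3, and 81/(-27) = -3, so r = -3.
Then A·(-3)^2 = 9 gives A = 1, and s(k) = 1·(-3)^k.
s(5) = 1·(-3)^5 = -243.

-243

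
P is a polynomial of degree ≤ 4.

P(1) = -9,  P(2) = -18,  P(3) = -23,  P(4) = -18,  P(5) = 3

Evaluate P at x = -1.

-3

First differences: -9, -5, 5, 21. Second differences: 4, 10, 16. Third differences: 6, 6.
Level-3 differences are constant, so P has degree 3.
Fitting a degree-3 polynomial gives P(x) = x³ - 4x² - 4x - 2.
Then P(-1) = -3.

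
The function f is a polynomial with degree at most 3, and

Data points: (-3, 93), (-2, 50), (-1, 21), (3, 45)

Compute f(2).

Write f(k) = ak³ + bk² + ck + d; the 4 given values yield a linear system in the 4 coefficients.
Solving, the leading coefficient vanishes, and f(k) = 7k² - 8k + 6.
Then f(2) = 18.

18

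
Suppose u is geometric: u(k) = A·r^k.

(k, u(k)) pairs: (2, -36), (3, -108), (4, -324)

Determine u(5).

Consecutive ratio: -108/(-36) = 3, and -324/(-108) = 3, so r = 3.
Then A·3^2 = -36 gives A = -4, and u(k) = -4·3^k.
u(5) = -4·3^5 = -972.

-972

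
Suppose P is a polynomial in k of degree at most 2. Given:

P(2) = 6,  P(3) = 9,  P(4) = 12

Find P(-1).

-3

First differences: 3, 3.
Level-1 differences are constant, so P has degree 1.
Fitting a degree-1 polynomial gives P(k) = 3k.
Then P(-1) = -3.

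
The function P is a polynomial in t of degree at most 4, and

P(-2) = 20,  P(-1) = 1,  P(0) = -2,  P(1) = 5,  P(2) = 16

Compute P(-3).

61

Write P(t) = at^4 + bt³ + ct² + dt + e; the 5 given values yield a linear system in the 5 coefficients.
Solving, the leading coefficient vanishes, and P(t) = -t³ + 5t² + 3t - 2.
Then P(-3) = 61.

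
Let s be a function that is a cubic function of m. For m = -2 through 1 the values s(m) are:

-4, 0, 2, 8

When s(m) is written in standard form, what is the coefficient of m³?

1

Write s(m) = am³ + bm² + cm + d; the 4 given values yield a linear system in the 4 coefficients.
Solving, s(m) = m³ + 2m² + 3m + 2.
The coefficient of m³ is 1.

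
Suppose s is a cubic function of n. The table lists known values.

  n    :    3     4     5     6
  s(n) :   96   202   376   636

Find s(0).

6

Write s(n) = an³ + bn² + cn + d; the 4 given values yield a linear system in the 4 coefficients.
Solving, s(n) = 3n³ - 2n² + 9n + 6.
Then s(0) = 6.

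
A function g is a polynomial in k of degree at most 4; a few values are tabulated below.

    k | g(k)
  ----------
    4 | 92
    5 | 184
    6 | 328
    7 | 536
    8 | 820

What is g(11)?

Write g(k) = ak^4 + bk³ + ck² + dk + e; the 5 given values yield a linear system in the 5 coefficients.
Solving, the leading coefficient vanishes, and g(k) = 2k³ - 4k² + 6k + 4.
Then g(11) = 2248.

2248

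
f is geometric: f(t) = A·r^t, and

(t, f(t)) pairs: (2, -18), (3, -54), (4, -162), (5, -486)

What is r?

3

Consecutive ratio: -54/(-18) = 3, and -162/(-54) = 3, so r = 3.
Then A·3^2 = -18 gives A = -2, and f(t) = -2·3^t.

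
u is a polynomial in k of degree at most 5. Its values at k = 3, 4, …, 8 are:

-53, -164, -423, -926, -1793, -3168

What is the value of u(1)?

First differences: -111, -259, -503, -867, -1375. Second differences: -148, -244, -364, -508. Third differences: -96, -120, -144. Fourth differences: -24, -24.
Level-4 differences are constant, so u has degree 4.
Fitting a degree-4 polynomial gives u(k) = -k^4 + 2k³ - k² - 3k - 8.
Then u(1) = -11.

-11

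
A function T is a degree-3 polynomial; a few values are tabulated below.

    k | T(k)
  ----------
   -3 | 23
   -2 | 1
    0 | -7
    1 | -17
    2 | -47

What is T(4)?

Write T(k) = ak³ + bk² + ck + d; the 5 given values yield a linear system in the 4 coefficients.
Solving, T(k) = -2k³ - 4k² - 4k - 7.
Then T(4) = -215.

-215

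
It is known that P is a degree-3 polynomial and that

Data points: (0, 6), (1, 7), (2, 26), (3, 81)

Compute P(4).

Write P(x) = ax³ + bx² + cx + d; the 4 given values yield a linear system in the 4 coefficients.
Solving, P(x) = 3x³ - 2x + 6.
Then P(4) = 190.

190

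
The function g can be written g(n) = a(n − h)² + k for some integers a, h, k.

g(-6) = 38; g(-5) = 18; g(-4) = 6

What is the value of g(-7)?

66

First differences -20, -12; second difference 8 = 2a, so a = 4.
Expanding, the n-coefficient is −2ah = -8h; matching it to the data gives h = -3, and then k = 2.
So g(n) = 4(n + 3)² + 2.
g(-7) = 4·(-4)² + 2 = 66.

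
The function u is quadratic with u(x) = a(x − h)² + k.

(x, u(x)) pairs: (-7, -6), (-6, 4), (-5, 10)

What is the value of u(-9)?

-38

First differences 10, 6; second difference -4 = 2a, so a = -2.
Expanding, the x-coefficient is −2ah = 4h; matching it to the data gives h = -4, and then k = 12.
So u(x) = -2(x + 4)² + 12.
u(-9) = -2·(-5)² + 12 = -38.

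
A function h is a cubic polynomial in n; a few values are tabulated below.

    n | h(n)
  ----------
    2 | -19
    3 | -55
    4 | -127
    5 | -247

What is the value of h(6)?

Write h(n) = an³ + bn² + cn + d; the 4 given values yield a linear system in the 4 coefficients.
Solving, h(n) = -2n³ + 2n - 7.
Then h(6) = -427.

-427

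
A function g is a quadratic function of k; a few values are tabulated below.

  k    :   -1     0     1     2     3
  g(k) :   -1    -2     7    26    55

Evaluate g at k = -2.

10

Write g(k) = ak² + bk + c; the 5 given values yield a linear system in the 3 coefficients.
Solving, g(k) = 5k² + 4k - 2.
Then g(-2) = 10.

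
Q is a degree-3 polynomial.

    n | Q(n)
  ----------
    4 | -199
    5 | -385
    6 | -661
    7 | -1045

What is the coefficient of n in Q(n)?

-3

Write Q(n) = an³ + bn² + cn + d; the 4 given values yield a linear system in the 4 coefficients.
Solving, Q(n) = -3n³ - 3n + 5.
The coefficient of n is -3.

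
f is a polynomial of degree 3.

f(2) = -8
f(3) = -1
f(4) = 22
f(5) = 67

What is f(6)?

140

Write f(n) = an³ + bn² + cn + d; the 4 given values yield a linear system in the 4 coefficients.
Solving, f(n) = n³ - n² - 7n + 2.
Then f(6) = 140.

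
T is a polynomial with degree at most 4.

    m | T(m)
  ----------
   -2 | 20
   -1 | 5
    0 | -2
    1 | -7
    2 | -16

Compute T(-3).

49

First differences: -15, -7, -5, -9. Second differences: 8, 2, -4. Third differences: -6, -6.
Level-3 differences are constant, so T has degree 3.
Fitting a degree-3 polynomial gives T(m) = -m³ + m² - 5m - 2.
Then T(-3) = 49.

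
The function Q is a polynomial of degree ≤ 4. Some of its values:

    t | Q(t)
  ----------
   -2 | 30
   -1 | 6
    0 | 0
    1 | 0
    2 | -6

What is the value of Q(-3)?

84

Write Q(t) = at^4 + bt³ + ct² + dt + e; the 5 given values yield a linear system in the 5 coefficients.
Solving, the leading coefficient vanishes, and Q(t) = -2t³ + 3t² - t.
Then Q(-3) = 84.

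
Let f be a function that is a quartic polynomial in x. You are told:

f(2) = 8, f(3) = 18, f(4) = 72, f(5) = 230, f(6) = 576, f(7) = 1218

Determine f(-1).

2

First differences: 10, 54, 158, 346, 642. Second differences: 44, 104, 188, 296. Third differences: 60, 84, 108. Fourth differences: 24, 24.
Level-4 differences are constant, so f has degree 4.
Fitting a degree-4 polynomial gives f(x) = x^4 - 4x³ + 3x² + 6x.
Then f(-1) = 2.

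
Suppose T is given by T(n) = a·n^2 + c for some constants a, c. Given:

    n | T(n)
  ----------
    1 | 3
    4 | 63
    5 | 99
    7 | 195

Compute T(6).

From T(1) = 3 and T(4) = 63: 1a + c = 3 and 16a + c = 63.
Subtracting: 15a = 60, so a = 4; then c = 3 − 4·1 = -1.
So T(n) = 4n² − 1, and T(6) = 143.

143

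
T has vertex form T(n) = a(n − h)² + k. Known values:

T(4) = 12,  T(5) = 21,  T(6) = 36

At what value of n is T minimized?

First differences 9, 15; second difference 6 = 2a, so a = 3.
Expanding, the n-coefficient is −2ah = -6h; matching it to the data gives h = 3, and then k = 9.
So T(n) = 3(n − 3)² + 9.
Hence h = 3.

3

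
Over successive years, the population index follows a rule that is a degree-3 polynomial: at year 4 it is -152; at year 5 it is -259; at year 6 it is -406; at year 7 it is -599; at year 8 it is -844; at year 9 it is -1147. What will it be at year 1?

-11

Write the value at m as h(m).
Write h(m) = am³ + bm² + cm + d; the 6 given values yield a linear system in the 4 coefficients.
Solving, h(m) = -m³ - 5m² - m - 4.
Then h(1) = -11.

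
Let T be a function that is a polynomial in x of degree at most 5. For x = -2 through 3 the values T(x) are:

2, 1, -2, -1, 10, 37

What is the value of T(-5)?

First differences: -1, -3, 1, 11, 27. Second differences: -2, 4, 10, 16. Third differences: 6, 6, 6.
Level-3 differences are constant, so T has degree 3.
Fitting a degree-3 polynomial gives T(x) = x³ + 2x² - 2x - 2.
Then T(-5) = -67.

-67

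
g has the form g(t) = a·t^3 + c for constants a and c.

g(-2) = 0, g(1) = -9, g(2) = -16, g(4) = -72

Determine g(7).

-351

From g(-2) = 0 and g(1) = -9: -8a + c = 0 and 1a + c = -9.
Subtracting: 9a = -9, so a = -1; then c = 0 − (-1)·(-8) = -8.
So g(t) = -1t³ − 8, and g(7) = -351.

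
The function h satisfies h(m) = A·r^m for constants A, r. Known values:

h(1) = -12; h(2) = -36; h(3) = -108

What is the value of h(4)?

Consecutive ratio: -36/(-12) = 3, and -108/(-36) = 3, so r = 3.
Then A·3^1 = -12 gives A = -4, and h(m) = -4·3^m.
h(4) = -4·3^4 = -324.

-324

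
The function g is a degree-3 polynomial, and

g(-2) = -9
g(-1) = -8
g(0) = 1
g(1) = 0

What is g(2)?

Write g(t) = at³ + bt² + ct + d; the 4 given values yield a linear system in the 4 coefficients.
Solving, g(t) = -3t³ - 5t² + 7t + 1.
Then g(2) = -29.

-29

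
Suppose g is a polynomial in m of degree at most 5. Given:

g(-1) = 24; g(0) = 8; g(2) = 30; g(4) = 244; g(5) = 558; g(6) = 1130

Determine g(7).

2080

Write g(m) = am^5 + bm^4 + cm³ + dm² + em + p; the 6 given values yield a linear system in the 6 coefficients.
Solving, the leading coefficient vanishes, and g(m) = m^4 - 2m³ + 8m² - 5m + 8.
Then g(7) = 2080.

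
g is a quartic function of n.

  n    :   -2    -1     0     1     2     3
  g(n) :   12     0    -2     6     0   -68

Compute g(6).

First differences: -12, -2, 8, -6, -68. Second differences: 10, 10, -14, -62. Third differences: 0, -24, -48. Fourth differences: -24, -24.
Level-4 differences are constant, so g has degree 4.
Fitting a degree-4 polynomial gives g(n) = -n^4 - 2n³ + 6n² + 5n - 2.
Then g(6) = -1484.

-1484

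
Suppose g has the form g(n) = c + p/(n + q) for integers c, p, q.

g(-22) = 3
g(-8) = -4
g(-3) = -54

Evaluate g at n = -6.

(g(n) − c)(n + q) = p for each data point; the three points give a linear system in c and q, then p follows.
Solving: c = 6, q = 2, p = 60, so g(n) = 6 + 60/(n + 2).
Then g(-6) = 6 + 60/(-4) = -9.

-9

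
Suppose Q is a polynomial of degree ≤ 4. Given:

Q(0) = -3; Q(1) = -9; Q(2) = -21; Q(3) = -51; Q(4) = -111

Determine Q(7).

Write Q(k) = ak^4 + bk³ + ck² + dk + e; the 5 given values yield a linear system in the 5 coefficients.
Solving, the leading coefficient vanishes, and Q(k) = -2k³ + 3k² - 7k - 3.
Then Q(7) = -591.

-591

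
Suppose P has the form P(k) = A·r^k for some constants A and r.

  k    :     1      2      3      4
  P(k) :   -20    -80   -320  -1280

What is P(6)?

Consecutive ratio: -80/(-20) = 4, and -320/(-80) = 4, so r = 4.
Then A·4^1 = -20 gives A = -5, and P(k) = -5·4^k.
P(6) = -5·4^6 = -20480.

-20480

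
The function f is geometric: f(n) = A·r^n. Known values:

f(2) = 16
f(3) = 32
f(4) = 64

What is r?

Consecutive ratio: 32/16 = 2, and 64/32 = 2, so r = 2.
Then A·2^2 = 16 gives A = 4, and f(n) = 4·2^n.

2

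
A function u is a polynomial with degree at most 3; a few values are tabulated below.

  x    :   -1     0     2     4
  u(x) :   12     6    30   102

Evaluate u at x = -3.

60

Write u(x) = ax³ + bx² + cx + d; the 4 given values yield a linear system in the 4 coefficients.
Solving, the leading coefficient vanishes, and u(x) = 6x² + 6.
Then u(-3) = 60.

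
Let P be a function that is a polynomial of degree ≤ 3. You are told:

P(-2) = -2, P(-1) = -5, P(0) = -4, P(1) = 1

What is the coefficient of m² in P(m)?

2

First differences: -3, 1, 5. Second differences: 4, 4.
Level-2 differences are constant, so P has degree 2.
Fitting a degree-2 polynomial gives P(m) = 2m² + 3m - 4.
The coefficient of m² is 2.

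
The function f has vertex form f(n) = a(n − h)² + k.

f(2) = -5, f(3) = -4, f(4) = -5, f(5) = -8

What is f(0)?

First differences 1, -1, -3; second difference -2 = 2a, so a = -1.
Expanding, the n-coefficient is −2ah = 2h; matching it to the data gives h = 3, and then k = -4.
So f(n) = -1(n − 3)² − 4.
f(0) = -1·(-3)² − 4 = -13.

-13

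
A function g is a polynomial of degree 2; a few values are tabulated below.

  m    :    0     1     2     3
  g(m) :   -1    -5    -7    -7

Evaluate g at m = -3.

23

First differences: -4, -2, 0. Second differences: 2, 2.
Level-2 differences are constant, so g has degree 2.
Fitting a degree-2 polynomial gives g(m) = m² - 5m - 1.
Then g(-3) = 23.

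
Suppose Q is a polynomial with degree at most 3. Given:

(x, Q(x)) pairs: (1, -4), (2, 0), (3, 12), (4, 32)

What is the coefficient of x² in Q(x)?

Write Q(x) = ax³ + bx² + cx + d; the 4 given values yield a linear system in the 4 coefficients.
Solving, the leading coefficient vanishes, and Q(x) = 4x² - 8x.
The coefficient of x² is 4.

4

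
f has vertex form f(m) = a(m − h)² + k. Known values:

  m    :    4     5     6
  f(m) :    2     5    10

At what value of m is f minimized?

First differences 3, 5; second difference 2 = 2a, so a = 1.
Expanding, the m-coefficient is −2ah = -2h; matching it to the data gives h = 3, and then k = 1.
So f(m) = 1(m − 3)² + 1.
Hence h = 3.

3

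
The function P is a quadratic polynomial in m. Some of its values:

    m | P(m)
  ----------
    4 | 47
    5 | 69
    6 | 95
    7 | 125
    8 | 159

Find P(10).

Write P(m) = am² + bm + c; the 5 given values yield a linear system in the 3 coefficients.
Solving, P(m) = 2m² + 4m - 1.
Then P(10) = 239.

239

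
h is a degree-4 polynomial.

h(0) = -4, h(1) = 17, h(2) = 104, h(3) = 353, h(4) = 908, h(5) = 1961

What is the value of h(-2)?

8

First differences: 21, 87, 249, 555, 1053. Second differences: 66, 162, 306, 498. Third differences: 96, 144, 192. Fourth differences: 48, 48.
Level-4 differences are constant, so h has degree 4.
Fitting a degree-4 polynomial gives h(x) = 2x^4 + 4x³ + 7x² + 8x - 4.
Then h(-2) = 8.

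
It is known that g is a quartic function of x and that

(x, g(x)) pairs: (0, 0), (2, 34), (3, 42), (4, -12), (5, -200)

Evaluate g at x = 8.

-2648

Write g(x) = ax^4 + bx³ + cx² + dx + e; the 5 given values yield a linear system in the 5 coefficients.
Solving, g(x) = -x^4 + 2x³ + 6x² + 5x.
Then g(8) = -2648.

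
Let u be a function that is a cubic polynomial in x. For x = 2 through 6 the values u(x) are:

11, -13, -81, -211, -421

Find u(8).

Write u(x) = ax³ + bx² + cx + d; the 5 given values yield a linear system in the 4 coefficients.
Solving, u(x) = -3x³ + 5x² + 8x - 1.
Then u(8) = -1153.

-1153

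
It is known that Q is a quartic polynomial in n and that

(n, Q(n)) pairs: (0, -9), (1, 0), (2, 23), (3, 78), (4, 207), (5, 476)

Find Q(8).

First differences: 9, 23, 55, 129, 269. Second differences: 14, 32, 74, 140. Third differences: 18, 42, 66. Fourth differences: 24, 24.
Level-4 differences are constant, so Q has degree 4.
Fitting a degree-4 polynomial gives Q(n) = n^4 - 3n³ + 9n² + 2n - 9.
Then Q(8) = 3143.

3143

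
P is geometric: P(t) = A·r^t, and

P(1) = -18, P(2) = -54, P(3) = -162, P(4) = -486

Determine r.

Consecutive ratio: -54/(-18) = 3, and -162/(-54) = 3, so r = 3.
Then A·3^1 = -18 gives A = -6, and P(t) = -6·3^t.

3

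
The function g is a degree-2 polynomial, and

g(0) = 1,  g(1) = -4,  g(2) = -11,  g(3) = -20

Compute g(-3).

First differences: -5, -7, -9. Second differences: -2, -2.
Level-2 differences are constant, so g has degree 2.
Fitting a degree-2 polynomial gives g(k) = -k² - 4k + 1.
Then g(-3) = 4.

4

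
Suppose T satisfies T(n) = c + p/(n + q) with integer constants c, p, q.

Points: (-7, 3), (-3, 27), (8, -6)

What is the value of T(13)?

-5

(T(n) − c)(n + q) = p for each data point; the three points give a linear system in c and q, then p follows.
Solving: c = -3, q = 2, p = -30, so T(n) = -3 − 30/(n + 2).
Then T(13) = -3 − 30/15 = -5.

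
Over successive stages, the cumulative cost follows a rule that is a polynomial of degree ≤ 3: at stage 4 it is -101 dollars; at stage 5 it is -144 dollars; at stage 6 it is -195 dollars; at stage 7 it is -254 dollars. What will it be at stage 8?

Write the value at n as P(n).
Write P(n) = an³ + bn² + cn + d; the 4 given values yield a linear system in the 4 coefficients.
Solving, the leading coefficient vanishes, and P(n) = -4n² - 7n - 9.
Then P(8) = -321.

-321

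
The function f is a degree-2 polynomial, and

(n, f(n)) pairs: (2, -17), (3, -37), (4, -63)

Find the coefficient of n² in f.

-3

Write f(n) = an² + bn + c; the 3 given values yield a linear system in the 3 coefficients.
Solving, f(n) = -3n² - 5n + 5.
The coefficient of n² is -3.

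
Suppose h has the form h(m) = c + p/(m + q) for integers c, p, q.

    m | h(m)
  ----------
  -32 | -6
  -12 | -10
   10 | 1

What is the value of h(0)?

(h(m) − c)(m + q) = p for each data point; the three points give a linear system in c and q, then p follows.
Solving: c = -4, q = 2, p = 60, so h(m) = -4 + 60/(m + 2).
Then h(0) = -4 + 60/2 = 26.

26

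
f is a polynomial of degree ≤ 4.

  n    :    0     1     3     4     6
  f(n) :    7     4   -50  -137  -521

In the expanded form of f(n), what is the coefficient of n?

-4

Write f(n) = an^4 + bn³ + cn² + dn + e; the 5 given values yield a linear system in the 5 coefficients.
Solving, the leading coefficient vanishes, and f(n) = -3n³ + 4n² - 4n + 7.
The coefficient of n is -4.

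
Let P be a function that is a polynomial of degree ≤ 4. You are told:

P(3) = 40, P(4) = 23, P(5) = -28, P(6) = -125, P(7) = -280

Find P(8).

-505

Write P(m) = am^4 + bm³ + cm² + dm + e; the 5 given values yield a linear system in the 5 coefficients.
Solving, the leading coefficient vanishes, and P(m) = -2m³ + 7m² + 8m + 7.
Then P(8) = -505.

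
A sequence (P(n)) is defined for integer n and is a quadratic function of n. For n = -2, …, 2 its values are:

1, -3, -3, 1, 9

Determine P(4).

37

First differences: -4, 0, 4, 8. Second differences: 4, 4, 4.
Level-2 differences are constant, so P has degree 2.
Fitting a degree-2 polynomial gives P(n) = 2n² + 2n - 3.
Then P(4) = 37.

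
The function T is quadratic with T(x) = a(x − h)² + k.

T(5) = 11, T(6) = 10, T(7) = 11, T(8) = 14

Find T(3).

19

First differences -1, 1, 3; second difference 2 = 2a, so a = 1.
Expanding, the x-coefficient is −2ah = -2h; matching it to the data gives h = 6, and then k = 10.
So T(x) = 1(x − 6)² + 10.
T(3) = 1·(-3)² + 10 = 19.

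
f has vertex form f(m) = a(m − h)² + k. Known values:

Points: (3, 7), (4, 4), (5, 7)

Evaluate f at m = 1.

31

First differences -3, 3; second difference 6 = 2a, so a = 3.
Expanding, the m-coefficient is −2ah = -6h; matching it to the data gives h = 4, and then k = 4.
So f(m) = 3(m − 4)² + 4.
f(1) = 3·(-3)² + 4 = 31.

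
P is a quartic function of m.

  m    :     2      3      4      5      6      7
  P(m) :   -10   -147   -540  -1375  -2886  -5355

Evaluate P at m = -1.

5

First differences: -137, -393, -835, -1511, -2469. Second differences: -256, -442, -676, -958. Third differences: -186, -234, -282. Fourth differences: -48, -48.
Level-4 differences are constant, so P has degree 4.
Fitting a degree-4 polynomial gives P(m) = -2m^4 - 3m³ + 9m² + 5m.
Then P(-1) = 5.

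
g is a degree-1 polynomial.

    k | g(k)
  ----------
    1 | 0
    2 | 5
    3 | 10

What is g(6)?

25

Write g(k) = ak + b; the 3 given values yield a linear system in the 2 coefficients.
Solving, g(k) = 5k - 5.
Then g(6) = 25.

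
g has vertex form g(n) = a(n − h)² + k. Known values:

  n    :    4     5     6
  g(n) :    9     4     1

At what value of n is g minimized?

First differences -5, -3; second difference 2 = 2a, so a = 1.
Expanding, the n-coefficient is −2ah = -2h; matching it to the data gives h = 7, and then k = 0.
So g(n) = 1(n − 7)² + 0.
Hence h = 7.

7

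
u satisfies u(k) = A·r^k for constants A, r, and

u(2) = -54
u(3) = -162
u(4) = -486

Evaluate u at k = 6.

-4374

Consecutive ratio: -162/(-54) = 3, and -486/(-162) = 3, so r = 3.
Then A·3^2 = -54 gives A = -6, and u(k) = -6·3^k.
u(6) = -6·3^6 = -4374.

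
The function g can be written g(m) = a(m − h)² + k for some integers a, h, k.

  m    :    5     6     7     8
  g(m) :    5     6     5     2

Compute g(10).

-10

First differences 1, -1, -3; second difference -2 = 2a, so a = -1.
Expanding, the m-coefficient is −2ah = 2h; matching it to the data gives h = 6, and then k = 6.
So g(m) = -1(m − 6)² + 6.
g(10) = -1·4² + 6 = -10.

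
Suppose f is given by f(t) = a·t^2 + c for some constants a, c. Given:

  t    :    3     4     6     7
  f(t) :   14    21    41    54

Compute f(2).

From f(3) = 14 and f(4) = 21: 9a + c = 14 and 16a + c = 21.
Subtracting: 7a = 7, so a = 1; then c = 14 − 1·9 = 5.
So f(t) = 1t² + 5, and f(2) = 9.

9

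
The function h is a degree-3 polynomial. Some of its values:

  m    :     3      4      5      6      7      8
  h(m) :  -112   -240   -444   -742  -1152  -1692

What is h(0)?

-4

First differences: -128, -204, -298, -410, -540. Second differences: -76, -94, -112, -130. Third differences: -18, -18, -18.
Level-3 differences are constant, so h has degree 3.
Fitting a degree-3 polynomial gives h(m) = -3m³ - 2m² - 3m - 4.
The constant term is h(0) = -4.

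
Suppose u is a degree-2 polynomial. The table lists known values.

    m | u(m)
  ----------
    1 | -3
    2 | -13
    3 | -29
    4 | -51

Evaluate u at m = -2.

Write u(m) = am² + bm + c; the 4 given values yield a linear system in the 3 coefficients.
Solving, u(m) = -3m² - m + 1.
Then u(-2) = -9.

-9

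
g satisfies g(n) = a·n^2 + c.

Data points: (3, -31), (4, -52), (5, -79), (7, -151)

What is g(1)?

-7

From g(3) = -31 and g(4) = -52: 9a + c = -31 and 16a + c = -52.
Subtracting: 7a = -21, so a = -3; then c = -31 − (-3)·9 = -4.
So g(n) = -3n² − 4, and g(1) = -7.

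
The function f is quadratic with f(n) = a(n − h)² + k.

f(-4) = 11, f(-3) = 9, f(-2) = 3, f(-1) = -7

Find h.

-4

First differences -2, -6, -10; second difference -4 = 2a, so a = -2.
Expanding, the n-coefficient is −2ah = 4h; matching it to the data gives h = -4, and then k = 11.
So f(n) = -2(n + 4)² + 11.
Hence h = -4.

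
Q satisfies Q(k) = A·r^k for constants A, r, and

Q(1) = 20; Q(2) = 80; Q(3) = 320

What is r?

Consecutive ratio: 80/20 = 4, and 320/80 = 4, so r = 4.
Then A·4^1 = 20 gives A = 5, and Q(k) = 5·4^k.

4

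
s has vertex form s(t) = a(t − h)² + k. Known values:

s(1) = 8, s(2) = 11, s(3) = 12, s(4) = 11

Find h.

3

First differences 3, 1, -1; second difference -2 = 2a, so a = -1.
Expanding, the t-coefficient is −2ah = 2h; matching it to the data gives h = 3, and then k = 12.
So s(t) = -1(t − 3)² + 12.
Hence h = 3.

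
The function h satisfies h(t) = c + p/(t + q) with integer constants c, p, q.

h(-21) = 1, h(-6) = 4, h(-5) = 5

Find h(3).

(h(t) − c)(t + q) = p for each data point; the three points give a linear system in c and q, then p follows.
Solving: c = 0, q = 1, p = -20, so h(t) = -20/(t + 1).
Then h(3) = 0 − 20/4 = -5.

-5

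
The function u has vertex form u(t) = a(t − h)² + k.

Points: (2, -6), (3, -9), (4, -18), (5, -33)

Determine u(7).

First differences -3, -9, -15; second difference -6 = 2a, so a = -3.
Expanding, the t-coefficient is −2ah = 6h; matching it to the data gives h = 2, and then k = -6.
So u(t) = -3(t − 2)² − 6.
u(7) = -3·5² − 6 = -81.

-81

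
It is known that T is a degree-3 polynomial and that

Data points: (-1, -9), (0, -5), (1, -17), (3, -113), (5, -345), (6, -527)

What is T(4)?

-209

Write T(t) = at³ + bt² + ct + d; the 6 given values yield a linear system in the 4 coefficients.
Solving, T(t) = -t³ - 8t² - 3t - 5.
Then T(4) = -209.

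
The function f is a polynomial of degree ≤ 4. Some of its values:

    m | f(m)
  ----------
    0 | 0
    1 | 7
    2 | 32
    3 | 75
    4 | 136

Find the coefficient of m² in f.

9

Write f(m) = am^4 + bm³ + cm² + dm + e; the 5 given values yield a linear system in the 5 coefficients.
Solving, the top 2 coefficients vanish, and f(m) = 9m² - 2m.
The coefficient of m² is 9.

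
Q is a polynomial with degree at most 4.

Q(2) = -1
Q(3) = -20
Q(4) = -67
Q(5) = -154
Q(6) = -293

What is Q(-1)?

8

First differences: -19, -47, -87, -139. Second differences: -28, -40, -52. Third differences: -12, -12.
Level-3 differences are constant, so Q has degree 3.
Fitting a degree-3 polynomial gives Q(m) = -2m³ + 4m² - m + 1.
Then Q(-1) = 8.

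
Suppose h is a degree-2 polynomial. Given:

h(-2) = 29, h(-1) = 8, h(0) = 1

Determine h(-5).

176

Write h(x) = ax² + bx + c; the 3 given values yield a linear system in the 3 coefficients.
Solving, h(x) = 7x² + 1.
Then h(-5) = 176.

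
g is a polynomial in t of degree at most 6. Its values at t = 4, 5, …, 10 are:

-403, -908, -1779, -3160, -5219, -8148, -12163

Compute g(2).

Write g(t) = at^6 + bt^5 + ct^4 + dt³ + et² + pt + q; the 7 given values yield a linear system in the 7 coefficients.
Solving, the top 2 coefficients vanish, and g(t) = -t^4 - 2t³ - 2t² + 4t - 3.
Then g(2) = -35.

-35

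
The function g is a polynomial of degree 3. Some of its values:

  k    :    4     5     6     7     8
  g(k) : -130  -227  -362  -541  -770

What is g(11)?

-1817

First differences: -97, -135, -179, -229. Second differences: -38, -44, -50. Third differences: -6, -6.
Level-3 differences are constant, so g has degree 3.
Fitting a degree-3 polynomial gives g(k) = -k³ - 4k² - 2.
Then g(11) = -1817.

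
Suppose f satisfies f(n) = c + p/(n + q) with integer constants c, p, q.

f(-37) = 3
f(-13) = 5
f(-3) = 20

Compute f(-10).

6

(f(n) − c)(n + q) = p for each data point; the three points give a linear system in c and q, then p follows.
Solving: c = 2, q = 1, p = -36, so f(n) = 2 − 36/(n + 1).
Then f(-10) = 2 − 36/(-9) = 6.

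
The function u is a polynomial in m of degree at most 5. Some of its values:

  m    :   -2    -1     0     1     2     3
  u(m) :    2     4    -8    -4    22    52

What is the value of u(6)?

First differences: 2, -12, 4, 26, 30. Second differences: -14, 16, 22, 4. Third differences: 30, 6, -18. Fourth differences: -24, -24.
Level-4 differences are constant, so u has degree 4.
Fitting a degree-4 polynomial gives u(m) = -m^4 + 3m³ + 9m² - 7m - 8.
Then u(6) = -374.

-374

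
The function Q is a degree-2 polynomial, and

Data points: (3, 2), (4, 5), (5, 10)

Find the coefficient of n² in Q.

1

Write Q(n) = an² + bn + c; the 3 given values yield a linear system in the 3 coefficients.
Solving, Q(n) = n² - 4n + 5.
The coefficient of n² is 1.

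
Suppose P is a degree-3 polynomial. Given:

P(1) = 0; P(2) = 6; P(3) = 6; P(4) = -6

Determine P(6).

Write P(n) = an³ + bn² + cn + d; the 4 given values yield a linear system in the 4 coefficients.
Solving, P(n) = -n³ + 3n² + 4n - 6.
Then P(6) = -90.

-90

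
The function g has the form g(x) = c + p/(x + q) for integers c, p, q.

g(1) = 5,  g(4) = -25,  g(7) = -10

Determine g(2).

15

(g(x) − c)(x + q) = p for each data point; the three points give a linear system in c and q, then p follows.
Solving: c = -5, q = -3, p = -20, so g(x) = -5 − 20/(x − 3).
Then g(2) = -5 − 20/(-1) = 15.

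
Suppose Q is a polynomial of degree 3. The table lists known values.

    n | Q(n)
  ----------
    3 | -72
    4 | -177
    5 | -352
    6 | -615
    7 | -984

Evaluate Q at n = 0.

Write Q(n) = an³ + bn² + cn + d; the 5 given values yield a linear system in the 4 coefficients.
Solving, Q(n) = -3n³ + n² - n + 3.
Then Q(0) = 3.

3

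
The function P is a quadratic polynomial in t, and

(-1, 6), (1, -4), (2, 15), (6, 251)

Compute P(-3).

Write P(t) = at² + bt + c; the 4 given values yield a linear system in the 3 coefficients.
Solving, P(t) = 8t² - 5t - 7.
Then P(-3) = 80.

80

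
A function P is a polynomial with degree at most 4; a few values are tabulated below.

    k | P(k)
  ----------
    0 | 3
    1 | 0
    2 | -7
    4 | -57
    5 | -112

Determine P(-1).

Write P(k) = ak^4 + bk³ + ck² + dk + e; the 5 given values yield a linear system in the 5 coefficients.
Solving, the leading coefficient vanishes, and P(k) = -k³ + k² - 3k + 3.
Then P(-1) = 8.

8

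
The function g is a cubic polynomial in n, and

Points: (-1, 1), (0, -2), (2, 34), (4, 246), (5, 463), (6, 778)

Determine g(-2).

-6

Write g(n) = an³ + bn² + cn + d; the 6 given values yield a linear system in the 4 coefficients.
Solving, g(n) = 3n³ + 4n² - 2n - 2.
Then g(-2) = -6.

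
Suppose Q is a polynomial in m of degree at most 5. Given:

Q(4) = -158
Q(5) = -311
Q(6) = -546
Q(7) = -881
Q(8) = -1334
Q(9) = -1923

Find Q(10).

-2666

First differences: -153, -235, -335, -453, -589. Second differences: -82, -100, -118, -136. Third differences: -18, -18, -18.
Level-3 differences are constant, so Q has degree 3.
Fitting a degree-3 polynomial gives Q(m) = -3m³ + 4m² - 6m - 6.
Then Q(10) = -2666.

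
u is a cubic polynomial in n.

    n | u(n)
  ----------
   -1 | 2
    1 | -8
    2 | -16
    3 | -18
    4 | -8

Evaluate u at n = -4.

-88

Write u(n) = an³ + bn² + cn + d; the 5 given values yield a linear system in the 4 coefficients.
Solving, u(n) = n³ - 3n² - 6n.
Then u(-4) = -88.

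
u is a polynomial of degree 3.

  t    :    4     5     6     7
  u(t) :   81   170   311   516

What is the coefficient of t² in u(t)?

-4

Write u(t) = at³ + bt² + ct + d; the 4 given values yield a linear system in the 4 coefficients.
Solving, u(t) = 2t³ - 4t² + 3t + 5.
The coefficient of t² is -4.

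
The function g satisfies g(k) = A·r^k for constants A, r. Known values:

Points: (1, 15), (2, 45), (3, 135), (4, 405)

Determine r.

3

Consecutive ratio: 45/15 = 3, and 135/45 = 3, so r = 3.
Then A·3^1 = 15 gives A = 5, and g(k) = 5·3^k.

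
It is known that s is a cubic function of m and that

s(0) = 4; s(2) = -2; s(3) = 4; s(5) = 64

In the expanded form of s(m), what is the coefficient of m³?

Write s(m) = am³ + bm² + cm + d; the 4 given values yield a linear system in the 4 coefficients.
Solving, s(m) = m³ - 2m² - 3m + 4.
The coefficient of m³ is 1.

1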